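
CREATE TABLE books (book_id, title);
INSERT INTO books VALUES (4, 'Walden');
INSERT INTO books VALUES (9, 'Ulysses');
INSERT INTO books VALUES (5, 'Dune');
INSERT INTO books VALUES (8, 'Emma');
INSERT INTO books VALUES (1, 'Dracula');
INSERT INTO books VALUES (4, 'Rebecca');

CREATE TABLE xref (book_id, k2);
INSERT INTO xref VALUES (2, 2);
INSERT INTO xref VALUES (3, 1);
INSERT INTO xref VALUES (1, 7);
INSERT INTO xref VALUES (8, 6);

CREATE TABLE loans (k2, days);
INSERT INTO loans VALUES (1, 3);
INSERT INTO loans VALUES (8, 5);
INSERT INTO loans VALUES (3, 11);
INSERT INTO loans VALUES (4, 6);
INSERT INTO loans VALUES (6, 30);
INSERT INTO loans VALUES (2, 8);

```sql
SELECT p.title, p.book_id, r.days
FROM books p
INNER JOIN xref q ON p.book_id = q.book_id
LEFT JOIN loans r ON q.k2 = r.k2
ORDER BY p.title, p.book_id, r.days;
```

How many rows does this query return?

2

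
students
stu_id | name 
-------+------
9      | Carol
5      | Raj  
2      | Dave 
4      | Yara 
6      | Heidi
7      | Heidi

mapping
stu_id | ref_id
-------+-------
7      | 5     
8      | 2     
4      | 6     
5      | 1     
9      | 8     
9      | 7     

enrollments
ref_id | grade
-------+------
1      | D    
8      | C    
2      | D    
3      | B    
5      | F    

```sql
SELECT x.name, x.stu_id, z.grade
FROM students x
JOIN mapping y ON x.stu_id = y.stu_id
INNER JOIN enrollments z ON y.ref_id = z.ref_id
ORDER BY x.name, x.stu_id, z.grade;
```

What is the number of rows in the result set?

3

Step 1 — x INNER JOIN y on stu_id → 5 row(s).
Then INNER JOIN `enrollments z` on ref_id: keep only rows whose y.ref_id appears in z.
Result: 3 row(s).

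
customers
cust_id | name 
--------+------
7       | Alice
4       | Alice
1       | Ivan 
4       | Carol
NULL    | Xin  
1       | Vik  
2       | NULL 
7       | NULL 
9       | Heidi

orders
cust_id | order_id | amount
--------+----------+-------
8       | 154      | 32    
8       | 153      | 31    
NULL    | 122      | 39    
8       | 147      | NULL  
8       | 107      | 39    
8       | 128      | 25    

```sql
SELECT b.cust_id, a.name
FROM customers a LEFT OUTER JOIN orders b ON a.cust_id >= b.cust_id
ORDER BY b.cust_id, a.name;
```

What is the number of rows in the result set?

13

LEFT JOIN keeps every row from `customers`; unmatched rows get NULL for `orders`'s columns.
Matching on a.cust_id >= b.cust_id. A NULL in a compared column never satisfies the condition.
- a[0] cust_id=7 → no match; kept with NULLs on the b side.
- a[1] cust_id=4 → no match; kept with NULLs on the b side.
- a[2] cust_id=1 → no match; kept with NULLs on the b side.
- a[3] cust_id=4 → no match; kept with NULLs on the b side.
- a[4] cust_id=NULL → no match; kept with NULLs on the b side.
- a[5] cust_id=1 → no match; kept with NULLs on the b side.
- a[6] cust_id=2 → no match; kept with NULLs on the b side.
- a[7] cust_id=7 → no match; kept with NULLs on the b side.
- a[8] cust_id=9 → 5 match(es) in b → 5 row(s).
Total: 5 matched + 8 padded = 13 rows.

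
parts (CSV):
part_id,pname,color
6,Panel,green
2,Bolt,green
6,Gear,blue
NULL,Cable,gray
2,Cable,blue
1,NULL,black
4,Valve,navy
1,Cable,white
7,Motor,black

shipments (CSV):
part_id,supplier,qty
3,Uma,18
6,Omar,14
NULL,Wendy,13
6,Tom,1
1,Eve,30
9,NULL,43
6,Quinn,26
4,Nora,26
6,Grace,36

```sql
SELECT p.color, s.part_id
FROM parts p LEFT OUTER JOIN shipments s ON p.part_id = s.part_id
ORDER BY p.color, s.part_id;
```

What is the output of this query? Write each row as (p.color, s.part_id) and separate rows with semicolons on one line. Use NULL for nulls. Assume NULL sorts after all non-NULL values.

LEFT JOIN keeps every row from `parts`; unmatched rows get NULL for `shipments`'s columns.
Matching on p.part_id = s.part_id. A NULL in a compared column never satisfies the condition.
- part_id=6: 4 matching s row(s), so 4 row(s) emitted.
- part_id=2: no s row matches, row kept with s columns NULL.
- part_id=6: 4 matching s row(s), so 4 row(s) emitted.
- part_id=NULL: no s row matches, row kept with s columns NULL.
- part_id=2: no s row matches, row kept with s columns NULL.
- part_id=1: 1 matching s row(s), so 1 row(s) emitted.
- part_id=4: 1 matching s row(s), so 1 row(s) emitted.
- part_id=1: 1 matching s row(s), so 1 row(s) emitted.
- part_id=7: no s row matches, row kept with s columns NULL.

(black, 1); (black, NULL); (blue, 6); (blue, 6); (blue, 6); (blue, 6); (blue, NULL); (gray, NULL); (green, 6); (green, 6); (green, 6); (green, 6); (green, NULL); (navy, 4); (white, 1)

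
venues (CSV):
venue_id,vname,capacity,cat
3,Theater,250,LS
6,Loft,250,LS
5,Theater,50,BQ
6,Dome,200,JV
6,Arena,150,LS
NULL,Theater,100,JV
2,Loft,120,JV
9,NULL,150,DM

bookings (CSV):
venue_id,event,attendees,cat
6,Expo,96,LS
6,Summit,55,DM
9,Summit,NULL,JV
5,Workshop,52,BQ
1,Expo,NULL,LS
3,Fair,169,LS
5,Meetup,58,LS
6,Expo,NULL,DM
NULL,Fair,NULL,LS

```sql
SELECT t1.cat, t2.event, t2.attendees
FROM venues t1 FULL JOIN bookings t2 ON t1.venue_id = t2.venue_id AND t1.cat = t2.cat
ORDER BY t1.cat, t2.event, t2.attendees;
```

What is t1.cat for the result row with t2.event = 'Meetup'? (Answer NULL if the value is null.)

FULL OUTER JOIN keeps every row from both sides; unmatched rows get NULL for the other side's columns.
Matching on t1.venue_id = t2.venue_id AND t1.cat = t2.cat. A NULL in a compared column never satisfies the condition.
Matched pairs: 4; unmatched t1 rows kept: 4; unmatched t2 rows kept: 6.

NULL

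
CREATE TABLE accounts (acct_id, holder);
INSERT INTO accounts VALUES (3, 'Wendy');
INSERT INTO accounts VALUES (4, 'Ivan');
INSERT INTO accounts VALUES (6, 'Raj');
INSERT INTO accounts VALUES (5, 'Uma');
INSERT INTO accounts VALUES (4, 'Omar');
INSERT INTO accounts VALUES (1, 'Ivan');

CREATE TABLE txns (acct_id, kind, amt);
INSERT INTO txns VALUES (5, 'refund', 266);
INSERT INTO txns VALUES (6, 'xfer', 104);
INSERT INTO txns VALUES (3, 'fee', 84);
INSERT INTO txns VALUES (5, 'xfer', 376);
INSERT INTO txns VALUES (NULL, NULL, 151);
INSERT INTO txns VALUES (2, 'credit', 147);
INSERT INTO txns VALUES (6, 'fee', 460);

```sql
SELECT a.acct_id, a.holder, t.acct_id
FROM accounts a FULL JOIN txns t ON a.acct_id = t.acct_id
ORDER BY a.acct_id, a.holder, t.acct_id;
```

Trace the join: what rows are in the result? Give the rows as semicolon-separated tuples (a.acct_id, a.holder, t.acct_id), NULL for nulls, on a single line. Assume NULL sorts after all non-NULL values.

FULL OUTER JOIN keeps every row from both sides; unmatched rows get NULL for the other side's columns.
Matching on a.acct_id = t.acct_id. A NULL in a compared column never satisfies the condition.
- a (acct_id=3) pairs with 1 row(s) of t.
- a (acct_id=4) has no partner → padded with NULL.
- a (acct_id=6) pairs with 2 row(s) of t.
- a (acct_id=5) pairs with 2 row(s) of t.
- a (acct_id=4) has no partner → padded with NULL.
- a (acct_id=1) has no partner → padded with NULL.
- 2 t row(s) had no a match → kept, a columns NULL.
After projecting and ordering:
a.acct_id | a.holder | t.acct_id
1 | Ivan | NULL
3 | Wendy | 3
4 | Ivan | NULL
4 | Omar | NULL
5 | Uma | 5
5 | Uma | 5
6 | Raj | 6
6 | Raj | 6
NULL | NULL | 2
NULL | NULL | NULL

(1, Ivan, NULL); (3, Wendy, 3); (4, Ivan, NULL); (4, Omar, NULL); (5, Uma, 5); (5, Uma, 5); (6, Raj, 6); (6, Raj, 6); (NULL, NULL, 2); (NULL, NULL, NULL)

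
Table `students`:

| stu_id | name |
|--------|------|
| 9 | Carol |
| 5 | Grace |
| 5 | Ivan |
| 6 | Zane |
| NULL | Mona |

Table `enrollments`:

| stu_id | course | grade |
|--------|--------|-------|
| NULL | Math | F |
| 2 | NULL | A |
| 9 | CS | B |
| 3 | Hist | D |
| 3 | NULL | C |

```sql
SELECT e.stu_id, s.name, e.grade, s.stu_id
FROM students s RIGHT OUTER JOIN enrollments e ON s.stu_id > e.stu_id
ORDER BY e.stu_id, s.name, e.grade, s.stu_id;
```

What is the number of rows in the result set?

RIGHT JOIN keeps every row from `enrollments`; unmatched rows get NULL for `students`'s columns.
Matching on s.stu_id > e.stu_id. A NULL in a compared column never satisfies the condition.
Matched pairs: 12; unmatched e rows kept: 2.
Total: 12 matched + 2 padded = 14 rows.

14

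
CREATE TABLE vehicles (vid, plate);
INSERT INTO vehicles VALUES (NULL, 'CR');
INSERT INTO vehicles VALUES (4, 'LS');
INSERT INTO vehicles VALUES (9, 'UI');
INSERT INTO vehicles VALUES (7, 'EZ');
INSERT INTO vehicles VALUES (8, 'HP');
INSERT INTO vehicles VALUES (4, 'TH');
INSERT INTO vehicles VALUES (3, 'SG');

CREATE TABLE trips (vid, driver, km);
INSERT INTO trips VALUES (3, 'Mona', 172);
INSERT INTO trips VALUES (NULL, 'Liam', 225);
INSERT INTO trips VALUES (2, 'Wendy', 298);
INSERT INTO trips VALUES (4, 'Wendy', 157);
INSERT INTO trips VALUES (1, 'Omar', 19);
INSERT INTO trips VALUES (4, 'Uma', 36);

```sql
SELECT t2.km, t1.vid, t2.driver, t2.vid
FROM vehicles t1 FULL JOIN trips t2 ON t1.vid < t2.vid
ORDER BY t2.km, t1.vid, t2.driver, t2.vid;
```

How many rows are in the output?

12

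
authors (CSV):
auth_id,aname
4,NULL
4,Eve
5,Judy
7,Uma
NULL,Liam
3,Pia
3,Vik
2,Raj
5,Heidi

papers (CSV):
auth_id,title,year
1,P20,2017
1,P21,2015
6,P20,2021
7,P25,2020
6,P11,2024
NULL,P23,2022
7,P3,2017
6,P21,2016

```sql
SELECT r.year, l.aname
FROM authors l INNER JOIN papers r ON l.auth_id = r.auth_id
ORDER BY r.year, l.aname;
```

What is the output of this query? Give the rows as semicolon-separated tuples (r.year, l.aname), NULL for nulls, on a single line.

(2017, Uma); (2020, Uma)

INNER JOIN keeps only pairs where the ON condition holds.
Matching on l.auth_id = r.auth_id. A NULL in a compared column never satisfies the condition.
- l[0] auth_id=4 → no match; dropped.
- l[1] auth_id=4 → no match; dropped.
- l[2] auth_id=5 → no match; dropped.
- l[3] auth_id=7 → 2 match(es) in r → 2 row(s).
- l[4] auth_id=NULL → no match; dropped.
- l[5] auth_id=3 → no match; dropped.
- l[6] auth_id=3 → no match; dropped.
- l[7] auth_id=2 → no match; dropped.
- l[8] auth_id=5 → no match; dropped.
After projecting and ordering:
r.year | l.aname
2017 | Uma
2020 | Uma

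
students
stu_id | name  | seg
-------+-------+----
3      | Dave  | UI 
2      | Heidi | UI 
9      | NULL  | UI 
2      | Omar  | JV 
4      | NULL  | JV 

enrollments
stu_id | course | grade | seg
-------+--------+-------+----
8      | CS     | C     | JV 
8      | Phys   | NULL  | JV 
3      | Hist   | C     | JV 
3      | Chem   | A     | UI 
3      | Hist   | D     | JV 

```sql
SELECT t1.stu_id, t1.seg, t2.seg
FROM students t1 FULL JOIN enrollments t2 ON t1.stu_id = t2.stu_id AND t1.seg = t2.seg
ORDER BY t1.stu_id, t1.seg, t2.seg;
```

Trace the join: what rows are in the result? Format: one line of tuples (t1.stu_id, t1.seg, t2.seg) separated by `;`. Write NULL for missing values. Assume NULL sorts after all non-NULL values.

FULL OUTER JOIN keeps every row from both sides; unmatched rows get NULL for the other side's columns.
Matching on t1.stu_id = t2.stu_id AND t1.seg = t2.seg.
- t1 (stu_id=3, seg=UI) pairs with 1 row(s) of t2.
- t1 (stu_id=2, seg=UI) has no partner → padded with NULL.
- t1 (stu_id=9, seg=UI) has no partner → padded with NULL.
- t1 (stu_id=2, seg=JV) has no partner → padded with NULL.
- t1 (stu_id=4, seg=JV) has no partner → padded with NULL.
- 4 row(s) from t2 found no t1 partner → padded with NULL.
After projecting and ordering:
t1.stu_id | t1.seg | t2.seg
2 | JV | NULL
2 | UI | NULL
3 | UI | UI
4 | JV | NULL
9 | UI | NULL
NULL | NULL | JV
NULL | NULL | JV
NULL | NULL | JV
NULL | NULL | JV

(2, JV, NULL); (2, UI, NULL); (3, UI, UI); (4, JV, NULL); (9, UI, NULL); (NULL, NULL, JV); (NULL, NULL, JV); (NULL, NULL, JV); (NULL, NULL, JV)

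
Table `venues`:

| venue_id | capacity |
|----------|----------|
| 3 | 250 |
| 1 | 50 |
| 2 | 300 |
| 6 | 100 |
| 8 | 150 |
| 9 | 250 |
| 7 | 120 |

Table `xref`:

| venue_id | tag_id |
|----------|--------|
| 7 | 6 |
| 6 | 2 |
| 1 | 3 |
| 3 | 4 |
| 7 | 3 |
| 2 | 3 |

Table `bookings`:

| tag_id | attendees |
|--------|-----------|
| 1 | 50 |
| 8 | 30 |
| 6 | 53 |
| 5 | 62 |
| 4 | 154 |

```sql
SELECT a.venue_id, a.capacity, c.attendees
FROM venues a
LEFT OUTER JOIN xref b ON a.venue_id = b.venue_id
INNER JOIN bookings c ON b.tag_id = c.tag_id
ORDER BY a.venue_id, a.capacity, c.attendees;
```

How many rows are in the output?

Step 1 — a LEFT JOIN b on venue_id → 8 row(s).
Then INNER JOIN `bookings c` on tag_id: keep only rows whose b.tag_id appears in c.
Result: 2 row(s).

2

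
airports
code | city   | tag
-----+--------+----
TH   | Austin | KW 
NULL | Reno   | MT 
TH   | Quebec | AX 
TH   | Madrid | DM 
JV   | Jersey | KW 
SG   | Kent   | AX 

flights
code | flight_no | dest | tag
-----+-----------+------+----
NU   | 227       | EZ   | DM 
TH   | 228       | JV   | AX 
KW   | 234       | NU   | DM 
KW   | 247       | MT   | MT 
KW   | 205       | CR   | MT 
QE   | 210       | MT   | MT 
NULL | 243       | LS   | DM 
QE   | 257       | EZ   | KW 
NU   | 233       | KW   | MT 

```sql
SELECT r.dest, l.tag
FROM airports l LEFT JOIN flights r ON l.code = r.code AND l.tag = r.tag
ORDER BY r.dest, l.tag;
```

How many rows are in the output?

6

LEFT JOIN keeps every row from `airports`; unmatched rows get NULL for `flights`'s columns.
Matching on l.code = r.code AND l.tag = r.tag. A NULL in a compared column never satisfies the condition.
Matched pairs: 1; unmatched l rows kept: 5.
Total: 1 matched + 5 padded = 6 rows.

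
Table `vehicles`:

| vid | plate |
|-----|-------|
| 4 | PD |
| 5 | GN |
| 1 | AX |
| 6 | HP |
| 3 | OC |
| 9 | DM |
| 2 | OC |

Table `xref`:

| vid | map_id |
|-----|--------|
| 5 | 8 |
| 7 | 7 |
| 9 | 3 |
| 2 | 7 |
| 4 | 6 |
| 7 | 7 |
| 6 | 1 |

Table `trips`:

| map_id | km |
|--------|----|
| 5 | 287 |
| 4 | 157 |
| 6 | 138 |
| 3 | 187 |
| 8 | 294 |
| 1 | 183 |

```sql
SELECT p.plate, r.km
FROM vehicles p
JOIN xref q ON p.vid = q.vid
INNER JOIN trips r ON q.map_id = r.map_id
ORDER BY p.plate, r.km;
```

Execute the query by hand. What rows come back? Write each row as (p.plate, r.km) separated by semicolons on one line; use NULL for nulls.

Joins associate left-to-right: vehicles INNER JOIN xref on vid gives 5 intermediate row(s).
Then INNER JOIN `trips r` on map_id: keep only rows whose q.map_id appears in r.

(DM, 187); (GN, 294); (HP, 183); (PD, 138)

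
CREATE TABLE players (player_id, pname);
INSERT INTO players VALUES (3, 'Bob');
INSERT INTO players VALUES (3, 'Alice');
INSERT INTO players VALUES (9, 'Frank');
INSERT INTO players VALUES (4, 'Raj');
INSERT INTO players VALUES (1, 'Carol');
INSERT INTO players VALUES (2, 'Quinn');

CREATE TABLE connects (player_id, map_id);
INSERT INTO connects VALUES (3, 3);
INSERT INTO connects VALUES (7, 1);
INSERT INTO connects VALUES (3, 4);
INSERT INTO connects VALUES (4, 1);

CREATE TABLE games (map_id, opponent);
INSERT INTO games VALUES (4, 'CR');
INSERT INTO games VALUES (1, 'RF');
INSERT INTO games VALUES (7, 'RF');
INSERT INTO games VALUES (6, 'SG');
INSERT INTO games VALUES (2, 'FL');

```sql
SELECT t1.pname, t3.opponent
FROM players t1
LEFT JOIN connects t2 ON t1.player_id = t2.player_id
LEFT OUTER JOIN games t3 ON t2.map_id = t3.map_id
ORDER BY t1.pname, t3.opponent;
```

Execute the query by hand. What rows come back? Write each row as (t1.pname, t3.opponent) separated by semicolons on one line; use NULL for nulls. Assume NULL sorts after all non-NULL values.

(Alice, CR); (Alice, NULL); (Bob, CR); (Bob, NULL); (Carol, NULL); (Frank, NULL); (Quinn, NULL); (Raj, RF)

Step 1 — t1 LEFT JOIN t2 on player_id → 8 row(s).
Then LEFT JOIN `games t3` on map_id: each of those 8 rows is kept; rows whose t2.map_id has no match in t3 get NULL for t3's columns.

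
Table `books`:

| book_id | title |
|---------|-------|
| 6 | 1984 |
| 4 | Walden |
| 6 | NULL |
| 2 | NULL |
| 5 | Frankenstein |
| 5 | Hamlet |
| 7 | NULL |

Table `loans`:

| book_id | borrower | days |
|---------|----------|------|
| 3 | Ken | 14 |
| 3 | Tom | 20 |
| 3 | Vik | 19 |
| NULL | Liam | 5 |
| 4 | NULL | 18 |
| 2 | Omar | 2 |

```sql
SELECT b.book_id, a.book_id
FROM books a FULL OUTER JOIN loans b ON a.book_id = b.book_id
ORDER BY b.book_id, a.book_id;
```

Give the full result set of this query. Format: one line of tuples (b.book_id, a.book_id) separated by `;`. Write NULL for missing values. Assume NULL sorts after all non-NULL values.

FULL OUTER JOIN keeps every row from both sides; unmatched rows get NULL for the other side's columns.
Matching on a.book_id = b.book_id. A NULL in a compared column never satisfies the condition.
- a (book_id=6) has no partner → padded with NULL.
- a (book_id=4) pairs with 1 row(s) of b.
- a (book_id=6) has no partner → padded with NULL.
- a (book_id=2) pairs with 1 row(s) of b.
- a (book_id=5) has no partner → padded with NULL.
- a (book_id=5) has no partner → padded with NULL.
- a (book_id=7) has no partner → padded with NULL.
- 4 b row(s) had no a match → kept, a columns NULL.

(2, 2); (3, NULL); (3, NULL); (3, NULL); (4, 4); (NULL, 5); (NULL, 5); (NULL, 6); (NULL, 6); (NULL, 7); (NULL, NULL)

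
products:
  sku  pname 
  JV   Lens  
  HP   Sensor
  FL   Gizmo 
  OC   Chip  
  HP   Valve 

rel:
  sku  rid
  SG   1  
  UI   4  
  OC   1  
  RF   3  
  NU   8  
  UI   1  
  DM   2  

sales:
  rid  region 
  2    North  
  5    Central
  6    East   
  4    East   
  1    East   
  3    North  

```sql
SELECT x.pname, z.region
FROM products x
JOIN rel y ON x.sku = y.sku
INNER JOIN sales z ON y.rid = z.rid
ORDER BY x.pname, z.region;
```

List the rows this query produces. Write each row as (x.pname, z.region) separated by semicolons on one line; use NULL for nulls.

(Chip, East)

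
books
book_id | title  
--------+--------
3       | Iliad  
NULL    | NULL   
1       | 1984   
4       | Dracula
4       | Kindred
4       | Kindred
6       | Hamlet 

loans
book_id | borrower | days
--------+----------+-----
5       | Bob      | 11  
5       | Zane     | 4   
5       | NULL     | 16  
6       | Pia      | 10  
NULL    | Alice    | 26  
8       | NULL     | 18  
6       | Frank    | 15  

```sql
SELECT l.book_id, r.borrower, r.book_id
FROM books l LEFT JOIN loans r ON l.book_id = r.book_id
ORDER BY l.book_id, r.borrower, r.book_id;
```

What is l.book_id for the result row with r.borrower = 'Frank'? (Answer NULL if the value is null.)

LEFT JOIN keeps every row from `books`; unmatched rows get NULL for `loans`'s columns.
Matching on l.book_id = r.book_id. A NULL in a compared column never satisfies the condition.
- book_id=3: no r row matches, row kept with r columns NULL.
- book_id=NULL: no r row matches, row kept with r columns NULL.
- book_id=1: no r row matches, row kept with r columns NULL.
- book_id=4: no r row matches, row kept with r columns NULL.
- book_id=4: no r row matches, row kept with r columns NULL.
- book_id=4: no r row matches, row kept with r columns NULL.
- book_id=6: 2 matching r row(s), so 2 row(s) emitted.

6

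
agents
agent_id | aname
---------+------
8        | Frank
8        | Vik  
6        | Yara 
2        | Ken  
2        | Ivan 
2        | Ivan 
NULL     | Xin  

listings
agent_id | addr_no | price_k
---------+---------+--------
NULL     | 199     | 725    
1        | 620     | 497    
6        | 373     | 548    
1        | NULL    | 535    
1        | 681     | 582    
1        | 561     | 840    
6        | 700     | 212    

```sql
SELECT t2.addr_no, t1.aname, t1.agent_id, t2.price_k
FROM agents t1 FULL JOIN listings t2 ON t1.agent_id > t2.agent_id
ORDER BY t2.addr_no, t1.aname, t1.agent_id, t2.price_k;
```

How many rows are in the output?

FULL OUTER JOIN keeps every row from both sides; unmatched rows get NULL for the other side's columns.
Matching on t1.agent_id > t2.agent_id. A NULL in a compared column never satisfies the condition.
Matched pairs: 28; unmatched t1 rows kept: 1; unmatched t2 rows kept: 1.
Total: 28 matched + 2 padded = 30 rows.

30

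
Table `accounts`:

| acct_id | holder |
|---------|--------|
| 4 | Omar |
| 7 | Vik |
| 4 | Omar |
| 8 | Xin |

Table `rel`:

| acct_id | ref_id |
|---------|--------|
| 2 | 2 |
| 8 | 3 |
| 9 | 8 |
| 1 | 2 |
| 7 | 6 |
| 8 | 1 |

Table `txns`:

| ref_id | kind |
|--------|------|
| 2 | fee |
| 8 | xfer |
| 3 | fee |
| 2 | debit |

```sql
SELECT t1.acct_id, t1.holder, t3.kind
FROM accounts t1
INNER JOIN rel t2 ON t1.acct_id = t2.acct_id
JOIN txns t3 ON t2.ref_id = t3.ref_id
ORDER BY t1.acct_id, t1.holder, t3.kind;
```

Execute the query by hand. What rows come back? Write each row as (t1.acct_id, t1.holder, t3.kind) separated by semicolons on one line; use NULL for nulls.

(8, Xin, fee)

Step 1 — t1 INNER JOIN t2 on acct_id → 3 row(s).
Then INNER JOIN `txns t3` on ref_id: keep only rows whose t2.ref_id appears in t3.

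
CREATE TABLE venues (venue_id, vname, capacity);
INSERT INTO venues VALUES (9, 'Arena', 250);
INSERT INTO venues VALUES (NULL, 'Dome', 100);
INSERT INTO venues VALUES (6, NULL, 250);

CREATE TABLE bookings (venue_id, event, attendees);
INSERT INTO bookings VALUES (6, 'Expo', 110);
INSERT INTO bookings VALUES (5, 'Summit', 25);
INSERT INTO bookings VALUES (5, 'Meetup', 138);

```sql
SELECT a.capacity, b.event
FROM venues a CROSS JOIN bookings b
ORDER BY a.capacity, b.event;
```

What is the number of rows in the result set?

CROSS JOIN pairs every row of `venues` with every row of `bookings`: 3 × 3 = 9 rows.

9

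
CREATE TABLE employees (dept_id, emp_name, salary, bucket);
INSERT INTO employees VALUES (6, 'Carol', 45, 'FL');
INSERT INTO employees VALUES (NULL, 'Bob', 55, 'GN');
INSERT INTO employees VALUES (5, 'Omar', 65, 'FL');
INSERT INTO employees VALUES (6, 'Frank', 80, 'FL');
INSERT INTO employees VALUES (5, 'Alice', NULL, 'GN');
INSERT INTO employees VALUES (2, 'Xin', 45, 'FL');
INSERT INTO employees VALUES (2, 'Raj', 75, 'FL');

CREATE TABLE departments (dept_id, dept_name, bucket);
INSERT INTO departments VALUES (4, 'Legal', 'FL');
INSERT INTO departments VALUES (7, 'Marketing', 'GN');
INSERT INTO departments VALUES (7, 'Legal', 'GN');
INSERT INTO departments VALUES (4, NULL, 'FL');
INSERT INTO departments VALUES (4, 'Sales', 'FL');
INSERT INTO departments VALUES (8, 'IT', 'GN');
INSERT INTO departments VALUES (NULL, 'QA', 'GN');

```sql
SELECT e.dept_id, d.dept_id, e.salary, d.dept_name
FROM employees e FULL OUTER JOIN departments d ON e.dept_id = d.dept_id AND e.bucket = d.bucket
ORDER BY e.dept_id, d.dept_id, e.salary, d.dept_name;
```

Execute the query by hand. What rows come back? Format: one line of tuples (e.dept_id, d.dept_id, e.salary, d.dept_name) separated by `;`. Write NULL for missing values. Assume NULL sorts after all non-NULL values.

(2, NULL, 45, NULL); (2, NULL, 75, NULL); (5, NULL, 65, NULL); (5, NULL, NULL, NULL); (6, NULL, 45, NULL); (6, NULL, 80, NULL); (NULL, 4, NULL, Legal); (NULL, 4, NULL, Sales); (NULL, 4, NULL, NULL); (NULL, 7, NULL, Legal); (NULL, 7, NULL, Marketing); (NULL, 8, NULL, IT); (NULL, NULL, 55, NULL); (NULL, NULL, NULL, QA)

FULL OUTER JOIN keeps every row from both sides; unmatched rows get NULL for the other side's columns.
Matching on e.dept_id = d.dept_id AND e.bucket = d.bucket. A NULL in a compared column never satisfies the condition.
- dept_id=6, bucket=FL: no d row matches, row kept with d columns NULL.
- dept_id=NULL, bucket=GN: no d row matches, row kept with d columns NULL.
- dept_id=5, bucket=FL: no d row matches, row kept with d columns NULL.
- dept_id=6, bucket=FL: no d row matches, row kept with d columns NULL.
- dept_id=5, bucket=GN: no d row matches, row kept with d columns NULL.
- dept_id=2, bucket=FL: no d row matches, row kept with d columns NULL.
- dept_id=2, bucket=FL: no d row matches, row kept with d columns NULL.
- 7 row(s) from d found no e partner → padded with NULL.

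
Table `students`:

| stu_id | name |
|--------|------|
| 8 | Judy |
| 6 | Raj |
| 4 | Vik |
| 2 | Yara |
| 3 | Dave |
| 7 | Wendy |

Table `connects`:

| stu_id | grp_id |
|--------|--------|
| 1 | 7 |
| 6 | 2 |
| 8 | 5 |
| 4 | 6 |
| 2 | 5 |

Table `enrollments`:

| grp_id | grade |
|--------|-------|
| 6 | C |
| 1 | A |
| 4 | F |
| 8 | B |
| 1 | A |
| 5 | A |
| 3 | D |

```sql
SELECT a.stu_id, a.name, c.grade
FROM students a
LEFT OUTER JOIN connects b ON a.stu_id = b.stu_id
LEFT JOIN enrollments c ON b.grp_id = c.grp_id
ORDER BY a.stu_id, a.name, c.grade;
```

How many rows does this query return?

Evaluate left to right. First `students a LEFT JOIN connects b` on stu_id: 6 row(s).
Then LEFT JOIN `enrollments c` on grp_id: each of those 6 rows is kept; rows whose b.grp_id has no match in c get NULL for c's columns.
Result: 6 row(s).

6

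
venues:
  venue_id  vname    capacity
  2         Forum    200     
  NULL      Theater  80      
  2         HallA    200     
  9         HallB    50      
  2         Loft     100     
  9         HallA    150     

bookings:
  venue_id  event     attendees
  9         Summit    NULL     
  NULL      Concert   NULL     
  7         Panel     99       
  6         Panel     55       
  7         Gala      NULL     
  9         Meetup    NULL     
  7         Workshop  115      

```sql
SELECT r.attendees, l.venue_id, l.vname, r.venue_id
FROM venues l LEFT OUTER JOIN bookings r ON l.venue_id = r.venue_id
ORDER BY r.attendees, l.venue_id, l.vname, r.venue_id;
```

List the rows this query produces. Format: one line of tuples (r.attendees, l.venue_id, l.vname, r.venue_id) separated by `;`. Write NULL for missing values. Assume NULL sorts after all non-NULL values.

(NULL, 2, Forum, NULL); (NULL, 2, HallA, NULL); (NULL, 2, Loft, NULL); (NULL, 9, HallA, 9); (NULL, 9, HallA, 9); (NULL, 9, HallB, 9); (NULL, 9, HallB, 9); (NULL, NULL, Theater, NULL)

LEFT JOIN keeps every row from `venues`; unmatched rows get NULL for `bookings`'s columns.
Matching on l.venue_id = r.venue_id. A NULL in a compared column never satisfies the condition.
- venue_id=2: no r row matches, row kept with r columns NULL.
- venue_id=NULL: no r row matches, row kept with r columns NULL.
- venue_id=2: no r row matches, row kept with r columns NULL.
- venue_id=9: 2 matching r row(s), so 2 row(s) emitted.
- venue_id=2: no r row matches, row kept with r columns NULL.
- venue_id=9: 2 matching r row(s), so 2 row(s) emitted.
After projecting and ordering:
r.attendees | l.venue_id | l.vname | r.venue_id
NULL | 2 | Forum | NULL
NULL | 2 | HallA | NULL
NULL | 2 | Loft | NULL
NULL | 9 | HallA | 9
NULL | 9 | HallA | 9
NULL | 9 | HallB | 9
NULL | 9 | HallB | 9
NULL | NULL | Theater | NULL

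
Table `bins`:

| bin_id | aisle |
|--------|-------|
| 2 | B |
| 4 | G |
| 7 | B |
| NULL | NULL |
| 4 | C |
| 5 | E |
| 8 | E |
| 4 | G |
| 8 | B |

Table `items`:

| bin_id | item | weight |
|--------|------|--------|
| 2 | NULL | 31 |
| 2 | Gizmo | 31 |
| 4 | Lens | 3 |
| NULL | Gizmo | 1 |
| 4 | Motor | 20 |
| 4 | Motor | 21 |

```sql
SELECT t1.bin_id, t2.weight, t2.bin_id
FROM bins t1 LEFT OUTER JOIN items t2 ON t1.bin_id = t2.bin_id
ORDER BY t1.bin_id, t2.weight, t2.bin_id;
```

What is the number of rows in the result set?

16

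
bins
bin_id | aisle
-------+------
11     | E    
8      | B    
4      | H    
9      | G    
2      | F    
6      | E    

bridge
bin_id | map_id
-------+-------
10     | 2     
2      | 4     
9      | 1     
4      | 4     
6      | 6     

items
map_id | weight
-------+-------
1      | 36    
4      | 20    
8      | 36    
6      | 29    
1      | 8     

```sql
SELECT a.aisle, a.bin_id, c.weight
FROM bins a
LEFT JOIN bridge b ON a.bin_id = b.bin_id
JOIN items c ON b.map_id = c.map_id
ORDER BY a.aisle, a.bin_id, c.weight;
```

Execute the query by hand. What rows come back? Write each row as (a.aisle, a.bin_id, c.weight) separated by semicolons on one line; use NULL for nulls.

Joins associate left-to-right: bins LEFT JOIN bridge on bin_id gives 6 intermediate row(s).
Then INNER JOIN `items c` on map_id: keep only rows whose b.map_id appears in c.

(E, 6, 29); (F, 2, 20); (G, 9, 8); (G, 9, 36); (H, 4, 20)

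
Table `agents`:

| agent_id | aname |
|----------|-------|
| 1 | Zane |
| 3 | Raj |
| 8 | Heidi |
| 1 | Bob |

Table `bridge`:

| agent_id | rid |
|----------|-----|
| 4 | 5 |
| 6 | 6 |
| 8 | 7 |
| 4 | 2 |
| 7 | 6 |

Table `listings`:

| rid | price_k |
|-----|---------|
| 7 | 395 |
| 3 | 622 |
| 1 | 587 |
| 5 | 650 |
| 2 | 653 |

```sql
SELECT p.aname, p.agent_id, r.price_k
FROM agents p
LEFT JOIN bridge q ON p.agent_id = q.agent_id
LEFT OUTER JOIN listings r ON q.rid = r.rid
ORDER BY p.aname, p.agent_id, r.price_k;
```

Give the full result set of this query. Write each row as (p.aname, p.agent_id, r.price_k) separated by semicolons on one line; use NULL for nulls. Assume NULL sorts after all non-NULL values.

(Bob, 1, NULL); (Heidi, 8, 395); (Raj, 3, NULL); (Zane, 1, NULL)

Joins associate left-to-right: agents LEFT JOIN bridge on agent_id gives 4 intermediate row(s).
Then LEFT JOIN `listings r` on rid: each of those 4 rows is kept; rows whose q.rid has no match in r get NULL for r's columns.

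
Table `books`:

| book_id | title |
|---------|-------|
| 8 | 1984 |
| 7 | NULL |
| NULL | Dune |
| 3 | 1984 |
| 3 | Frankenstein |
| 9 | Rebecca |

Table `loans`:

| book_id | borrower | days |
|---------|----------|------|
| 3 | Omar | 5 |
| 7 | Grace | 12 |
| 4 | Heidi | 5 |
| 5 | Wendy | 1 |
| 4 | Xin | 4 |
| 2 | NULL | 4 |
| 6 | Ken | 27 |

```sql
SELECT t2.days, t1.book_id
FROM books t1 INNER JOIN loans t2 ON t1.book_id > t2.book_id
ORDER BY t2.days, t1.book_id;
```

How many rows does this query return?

22

INNER JOIN keeps only pairs where the ON condition holds.
Matching on t1.book_id > t2.book_id. A NULL in a compared column never satisfies the condition.
Matched pairs: 22.
Total: 22 rows.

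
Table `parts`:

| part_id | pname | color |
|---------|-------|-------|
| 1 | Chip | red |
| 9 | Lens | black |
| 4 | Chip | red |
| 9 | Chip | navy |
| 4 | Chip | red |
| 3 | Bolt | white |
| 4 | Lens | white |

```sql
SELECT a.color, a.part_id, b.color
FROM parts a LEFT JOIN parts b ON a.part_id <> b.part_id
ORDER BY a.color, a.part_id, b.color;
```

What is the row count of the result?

LEFT JOIN keeps every row from `parts a`; unmatched rows get NULL for `parts b`'s columns.
Matching on a.part_id <> b.part_id.
- a row (part_id=1): matches 6 b row(s) → 6 output row(s).
- a row (part_id=9): matches 5 b row(s) → 5 output row(s).
- a row (part_id=4): matches 4 b row(s) → 4 output row(s).
- a row (part_id=9): matches 5 b row(s) → 5 output row(s).
- a row (part_id=4): matches 4 b row(s) → 4 output row(s).
- a row (part_id=3): matches 6 b row(s) → 6 output row(s).
- a row (part_id=4): matches 4 b row(s) → 4 output row(s).
Total: 34 rows.

34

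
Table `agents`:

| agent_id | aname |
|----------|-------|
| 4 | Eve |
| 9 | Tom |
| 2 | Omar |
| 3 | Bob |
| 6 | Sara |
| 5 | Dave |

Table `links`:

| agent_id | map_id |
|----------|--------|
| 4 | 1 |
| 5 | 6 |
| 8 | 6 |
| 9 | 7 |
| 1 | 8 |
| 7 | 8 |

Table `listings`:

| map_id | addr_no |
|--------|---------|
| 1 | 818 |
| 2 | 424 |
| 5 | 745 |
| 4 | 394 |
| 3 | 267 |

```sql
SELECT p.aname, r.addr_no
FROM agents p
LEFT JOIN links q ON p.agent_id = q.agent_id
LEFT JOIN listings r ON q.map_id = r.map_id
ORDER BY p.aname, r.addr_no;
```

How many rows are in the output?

Step 1 — p LEFT JOIN q on agent_id → 6 row(s).
Then LEFT JOIN `listings r` on map_id: each of those 6 rows is kept; rows whose q.map_id has no match in r get NULL for r's columns.
Result: 6 row(s).

6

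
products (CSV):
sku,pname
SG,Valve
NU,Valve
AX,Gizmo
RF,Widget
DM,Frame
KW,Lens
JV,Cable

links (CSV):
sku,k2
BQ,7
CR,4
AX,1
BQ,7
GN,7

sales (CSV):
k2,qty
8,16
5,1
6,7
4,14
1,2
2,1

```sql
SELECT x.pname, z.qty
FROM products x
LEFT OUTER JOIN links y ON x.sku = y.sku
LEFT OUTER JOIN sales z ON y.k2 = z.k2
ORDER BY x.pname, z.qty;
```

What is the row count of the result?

7

Joins associate left-to-right: products LEFT JOIN links on sku gives 7 intermediate row(s).
Then LEFT JOIN `sales z` on k2: each of those 7 rows is kept; rows whose y.k2 has no match in z get NULL for z's columns.
Result: 7 row(s).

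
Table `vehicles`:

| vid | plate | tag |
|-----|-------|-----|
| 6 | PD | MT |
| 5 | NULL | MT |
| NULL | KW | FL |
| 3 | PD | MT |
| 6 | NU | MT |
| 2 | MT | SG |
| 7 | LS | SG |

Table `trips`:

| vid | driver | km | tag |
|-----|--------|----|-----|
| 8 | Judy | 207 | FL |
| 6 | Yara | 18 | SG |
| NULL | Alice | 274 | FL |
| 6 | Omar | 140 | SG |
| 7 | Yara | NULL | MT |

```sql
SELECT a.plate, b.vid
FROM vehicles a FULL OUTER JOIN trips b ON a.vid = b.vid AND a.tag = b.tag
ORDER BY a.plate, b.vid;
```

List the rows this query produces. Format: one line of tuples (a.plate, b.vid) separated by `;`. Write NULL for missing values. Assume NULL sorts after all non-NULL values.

FULL OUTER JOIN keeps every row from both sides; unmatched rows get NULL for the other side's columns.
Matching on a.vid = b.vid AND a.tag = b.tag. A NULL in a compared column never satisfies the condition.
Matched pairs: 0; unmatched a rows kept: 7; unmatched b rows kept: 5.

(KW, NULL); (LS, NULL); (MT, NULL); (NU, NULL); (PD, NULL); (PD, NULL); (NULL, 6); (NULL, 6); (NULL, 7); (NULL, 8); (NULL, NULL); (NULL, NULL)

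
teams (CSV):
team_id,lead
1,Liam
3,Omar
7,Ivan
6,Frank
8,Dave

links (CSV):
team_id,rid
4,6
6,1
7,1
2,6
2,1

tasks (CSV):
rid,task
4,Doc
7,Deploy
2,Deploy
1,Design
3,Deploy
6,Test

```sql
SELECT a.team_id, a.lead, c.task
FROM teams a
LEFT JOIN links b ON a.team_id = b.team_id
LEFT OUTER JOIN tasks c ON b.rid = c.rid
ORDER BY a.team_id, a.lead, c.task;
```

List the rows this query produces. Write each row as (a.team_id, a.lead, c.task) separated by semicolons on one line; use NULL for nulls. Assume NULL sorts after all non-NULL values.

(1, Liam, NULL); (3, Omar, NULL); (6, Frank, Design); (7, Ivan, Design); (8, Dave, NULL)

Evaluate left to right. First `teams a LEFT JOIN links b` on team_id: 5 row(s).
Then LEFT JOIN `tasks c` on rid: each of those 5 rows is kept; rows whose b.rid has no match in c get NULL for c's columns.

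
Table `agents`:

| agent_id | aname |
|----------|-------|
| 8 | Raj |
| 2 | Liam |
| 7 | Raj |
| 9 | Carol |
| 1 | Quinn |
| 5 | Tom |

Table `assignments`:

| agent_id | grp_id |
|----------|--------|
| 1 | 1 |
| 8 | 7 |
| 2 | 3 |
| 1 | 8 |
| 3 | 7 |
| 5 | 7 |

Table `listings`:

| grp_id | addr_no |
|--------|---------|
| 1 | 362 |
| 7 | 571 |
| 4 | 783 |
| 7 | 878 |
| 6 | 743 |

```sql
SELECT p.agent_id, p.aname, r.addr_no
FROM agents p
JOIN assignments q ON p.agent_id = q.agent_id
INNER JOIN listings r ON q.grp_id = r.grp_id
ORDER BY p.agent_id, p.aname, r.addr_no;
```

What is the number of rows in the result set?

5

Step 1 — p INNER JOIN q on agent_id → 5 row(s).
Then INNER JOIN `listings r` on grp_id: keep only rows whose q.grp_id appears in r.
Result: 5 row(s).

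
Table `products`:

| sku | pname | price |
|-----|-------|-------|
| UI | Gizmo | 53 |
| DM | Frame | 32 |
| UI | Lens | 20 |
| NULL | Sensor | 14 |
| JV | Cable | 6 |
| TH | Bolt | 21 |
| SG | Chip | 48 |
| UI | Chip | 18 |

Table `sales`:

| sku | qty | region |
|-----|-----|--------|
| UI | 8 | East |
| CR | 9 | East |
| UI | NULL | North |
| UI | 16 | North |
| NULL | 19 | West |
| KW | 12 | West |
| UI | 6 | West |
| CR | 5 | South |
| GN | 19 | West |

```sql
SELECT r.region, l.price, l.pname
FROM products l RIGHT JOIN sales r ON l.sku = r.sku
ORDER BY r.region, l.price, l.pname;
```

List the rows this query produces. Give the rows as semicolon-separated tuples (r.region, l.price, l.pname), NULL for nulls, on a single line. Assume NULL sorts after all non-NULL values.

RIGHT JOIN keeps every row from `sales`; unmatched rows get NULL for `products`'s columns.
Matching on l.sku = r.sku. A NULL in a compared column never satisfies the condition.
Matched pairs: 12; unmatched r rows kept: 5.

(East, 18, Chip); (East, 20, Lens); (East, 53, Gizmo); (East, NULL, NULL); (North, 18, Chip); (North, 18, Chip); (North, 20, Lens); (North, 20, Lens); (North, 53, Gizmo); (North, 53, Gizmo); (South, NULL, NULL); (West, 18, Chip); (West, 20, Lens); (West, 53, Gizmo); (West, NULL, NULL); (West, NULL, NULL); (West, NULL, NULL)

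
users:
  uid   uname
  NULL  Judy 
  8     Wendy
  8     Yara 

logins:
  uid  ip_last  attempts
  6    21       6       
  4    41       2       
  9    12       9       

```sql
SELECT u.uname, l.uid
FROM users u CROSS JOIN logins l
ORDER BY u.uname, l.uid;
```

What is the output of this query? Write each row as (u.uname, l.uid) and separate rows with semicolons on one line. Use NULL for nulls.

(Judy, 4); (Judy, 6); (Judy, 9); (Wendy, 4); (Wendy, 6); (Wendy, 9); (Yara, 4); (Yara, 6); (Yara, 9)

CROSS JOIN pairs every row of `users` with every row of `logins`: 3 × 3 = 9 rows.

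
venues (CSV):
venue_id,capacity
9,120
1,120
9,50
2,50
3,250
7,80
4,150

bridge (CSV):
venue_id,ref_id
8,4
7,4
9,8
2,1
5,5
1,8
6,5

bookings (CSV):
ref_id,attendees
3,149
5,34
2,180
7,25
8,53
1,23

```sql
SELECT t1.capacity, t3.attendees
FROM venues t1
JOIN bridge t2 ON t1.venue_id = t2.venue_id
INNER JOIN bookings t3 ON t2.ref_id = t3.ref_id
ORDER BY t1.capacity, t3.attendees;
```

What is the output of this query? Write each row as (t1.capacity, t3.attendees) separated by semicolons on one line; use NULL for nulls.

(50, 23); (50, 53); (120, 53); (120, 53)

Joins associate left-to-right: venues INNER JOIN bridge on venue_id gives 5 intermediate row(s).
Then INNER JOIN `bookings t3` on ref_id: keep only rows whose t2.ref_id appears in t3.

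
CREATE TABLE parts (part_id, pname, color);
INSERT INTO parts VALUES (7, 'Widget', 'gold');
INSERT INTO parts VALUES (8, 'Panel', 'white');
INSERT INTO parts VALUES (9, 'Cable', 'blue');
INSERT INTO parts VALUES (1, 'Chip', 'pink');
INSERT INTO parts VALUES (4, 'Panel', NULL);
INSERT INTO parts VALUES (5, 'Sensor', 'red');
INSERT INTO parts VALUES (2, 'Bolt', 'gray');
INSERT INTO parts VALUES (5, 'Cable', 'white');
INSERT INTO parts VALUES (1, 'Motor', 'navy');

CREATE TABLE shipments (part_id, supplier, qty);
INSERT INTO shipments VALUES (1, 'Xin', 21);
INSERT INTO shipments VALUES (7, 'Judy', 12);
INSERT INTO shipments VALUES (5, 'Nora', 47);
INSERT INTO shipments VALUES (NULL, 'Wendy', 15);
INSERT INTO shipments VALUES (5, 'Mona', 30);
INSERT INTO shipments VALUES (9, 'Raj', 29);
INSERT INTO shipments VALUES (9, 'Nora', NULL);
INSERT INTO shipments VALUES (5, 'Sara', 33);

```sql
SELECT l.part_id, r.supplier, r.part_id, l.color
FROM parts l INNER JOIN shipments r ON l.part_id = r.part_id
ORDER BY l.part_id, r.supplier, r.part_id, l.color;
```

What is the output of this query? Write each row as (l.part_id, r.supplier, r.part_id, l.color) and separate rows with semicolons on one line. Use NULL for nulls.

INNER JOIN keeps only pairs where the ON condition holds.
Matching on l.part_id = r.part_id. A NULL in a compared column never satisfies the condition.
Matched pairs: 11.

(1, Xin, 1, navy); (1, Xin, 1, pink); (5, Mona, 5, red); (5, Mona, 5, white); (5, Nora, 5, red); (5, Nora, 5, white); (5, Sara, 5, red); (5, Sara, 5, white); (7, Judy, 7, gold); (9, Nora, 9, blue); (9, Raj, 9, blue)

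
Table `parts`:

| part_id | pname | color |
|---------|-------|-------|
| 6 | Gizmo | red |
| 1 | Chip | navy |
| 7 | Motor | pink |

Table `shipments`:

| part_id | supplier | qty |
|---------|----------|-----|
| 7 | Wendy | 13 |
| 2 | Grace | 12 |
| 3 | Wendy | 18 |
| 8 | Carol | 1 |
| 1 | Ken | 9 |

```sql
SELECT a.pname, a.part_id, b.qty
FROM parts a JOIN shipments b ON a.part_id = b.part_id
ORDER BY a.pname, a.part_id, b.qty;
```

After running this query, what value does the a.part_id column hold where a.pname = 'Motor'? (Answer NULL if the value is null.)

INNER JOIN keeps only pairs where the ON condition holds.
Matching on a.part_id = b.part_id.
- a (part_id=6) has no partner → excluded.
- a (part_id=1) pairs with 1 row(s) of b.
- a (part_id=7) pairs with 1 row(s) of b.

7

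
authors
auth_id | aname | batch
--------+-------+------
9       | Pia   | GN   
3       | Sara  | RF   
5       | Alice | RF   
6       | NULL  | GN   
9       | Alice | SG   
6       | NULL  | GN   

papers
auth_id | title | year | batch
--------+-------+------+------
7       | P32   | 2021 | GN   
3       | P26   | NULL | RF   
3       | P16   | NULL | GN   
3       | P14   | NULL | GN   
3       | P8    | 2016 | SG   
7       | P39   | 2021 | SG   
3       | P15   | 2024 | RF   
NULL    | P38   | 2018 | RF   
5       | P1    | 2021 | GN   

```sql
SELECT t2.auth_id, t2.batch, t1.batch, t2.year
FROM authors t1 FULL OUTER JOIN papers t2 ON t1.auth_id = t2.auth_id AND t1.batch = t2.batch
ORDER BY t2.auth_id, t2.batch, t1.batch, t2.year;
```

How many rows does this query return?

FULL OUTER JOIN keeps every row from both sides; unmatched rows get NULL for the other side's columns.
Matching on t1.auth_id = t2.auth_id AND t1.batch = t2.batch. A NULL in a compared column never satisfies the condition.
- auth_id=9, batch=GN: no t2 row matches, row kept with t2 columns NULL.
- auth_id=3, batch=RF: 2 matching t2 row(s), so 2 row(s) emitted.
- auth_id=5, batch=RF: no t2 row matches, row kept with t2 columns NULL.
- auth_id=6, batch=GN: no t2 row matches, row kept with t2 columns NULL.
- auth_id=9, batch=SG: no t2 row matches, row kept with t2 columns NULL.
- auth_id=6, batch=GN: no t2 row matches, row kept with t2 columns NULL.
- plus 7 unmatched t2 row(s), each kept with NULL t1 columns.
Total: 2 matched + 12 padded = 14 rows.

14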